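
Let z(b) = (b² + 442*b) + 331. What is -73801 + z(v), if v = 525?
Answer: 434205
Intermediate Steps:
z(b) = 331 + b² + 442*b
-73801 + z(v) = -73801 + (331 + 525² + 442*525) = -73801 + (331 + 275625 + 232050) = -73801 + 508006 = 434205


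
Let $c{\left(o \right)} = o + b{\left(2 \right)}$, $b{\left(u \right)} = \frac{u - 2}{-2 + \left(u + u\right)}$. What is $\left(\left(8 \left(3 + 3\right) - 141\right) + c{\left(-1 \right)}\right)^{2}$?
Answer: $8836$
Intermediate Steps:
$b{\left(u \right)} = \frac{-2 + u}{-2 + 2 u}$
$c{\left(o \right)} = o$ ($c{\left(o \right)} = o + \frac{-2 + 2}{2 \left(-1 + 2\right)} = o + \frac{1}{2} \cdot 1^{-1} \cdot 0 = o + \frac{1}{2} \cdot 1 \cdot 0 = o + 0 = o$)
$\left(\left(8 \left(3 + 3\right) - 141\right) + c{\left(-1 \right)}\right)^{2} = \left(\left(8 \left(3 + 3\right) - 141\right) - 1\right)^{2} = \left(\left(8 \cdot 6 - 141\right) - 1\right)^{2} = \left(\left(48 - 141\right) - 1\right)^{2} = \left(-93 - 1\right)^{2} = \left(-94\right)^{2} = 8836$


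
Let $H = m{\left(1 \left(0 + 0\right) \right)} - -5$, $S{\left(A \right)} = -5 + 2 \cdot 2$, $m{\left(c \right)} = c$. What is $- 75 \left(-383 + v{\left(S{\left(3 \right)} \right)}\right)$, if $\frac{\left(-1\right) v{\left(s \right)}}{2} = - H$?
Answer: $27975$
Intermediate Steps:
$S{\left(A \right)} = -1$ ($S{\left(A \right)} = -5 + 4 = -1$)
$H = 5$ ($H = 1 \left(0 + 0\right) - -5 = 1 \cdot 0 + 5 = 0 + 5 = 5$)
$v{\left(s \right)} = 10$ ($v{\left(s \right)} = - 2 \left(\left(-1\right) 5\right) = \left(-2\right) \left(-5\right) = 10$)
$- 75 \left(-383 + v{\left(S{\left(3 \right)} \right)}\right) = - 75 \left(-383 + 10\right) = \left(-75\right) \left(-373\right) = 27975$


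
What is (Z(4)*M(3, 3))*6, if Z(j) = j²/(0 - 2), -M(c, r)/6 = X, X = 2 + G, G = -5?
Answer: -864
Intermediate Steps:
X = -3 (X = 2 - 5 = -3)
M(c, r) = 18 (M(c, r) = -6*(-3) = 18)
Z(j) = -j²/2 (Z(j) = j²/(-2) = -j²/2)
(Z(4)*M(3, 3))*6 = (-½*4²*18)*6 = (-½*16*18)*6 = -8*18*6 = -144*6 = -864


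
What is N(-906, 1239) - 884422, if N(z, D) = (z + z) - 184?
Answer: -886418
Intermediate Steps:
N(z, D) = -184 + 2*z (N(z, D) = 2*z - 184 = -184 + 2*z)
N(-906, 1239) - 884422 = (-184 + 2*(-906)) - 884422 = (-184 - 1812) - 884422 = -1996 - 884422 = -886418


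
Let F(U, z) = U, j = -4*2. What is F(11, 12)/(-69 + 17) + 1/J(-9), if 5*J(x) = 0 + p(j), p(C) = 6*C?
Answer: -197/624 ≈ -0.31571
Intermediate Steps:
j = -8
J(x) = -48/5 (J(x) = (0 + 6*(-8))/5 = (0 - 48)/5 = (⅕)*(-48) = -48/5)
F(11, 12)/(-69 + 17) + 1/J(-9) = 11/(-69 + 17) + 1/(-48/5) = 11/(-52) - 5/48 = 11*(-1/52) - 5/48 = -11/52 - 5/48 = -197/624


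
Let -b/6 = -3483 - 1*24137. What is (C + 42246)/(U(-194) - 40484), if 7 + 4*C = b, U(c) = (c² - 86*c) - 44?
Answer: 334697/55168 ≈ 6.0669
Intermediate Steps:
b = 165720 (b = -6*(-3483 - 1*24137) = -6*(-3483 - 24137) = -6*(-27620) = 165720)
U(c) = -44 + c² - 86*c
C = 165713/4 (C = -7/4 + (¼)*165720 = -7/4 + 41430 = 165713/4 ≈ 41428.)
(C + 42246)/(U(-194) - 40484) = (165713/4 + 42246)/((-44 + (-194)² - 86*(-194)) - 40484) = 334697/(4*((-44 + 37636 + 16684) - 40484)) = 334697/(4*(54276 - 40484)) = (334697/4)/13792 = (334697/4)*(1/13792) = 334697/55168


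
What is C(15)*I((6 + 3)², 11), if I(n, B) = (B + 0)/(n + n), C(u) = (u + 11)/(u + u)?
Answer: 143/2430 ≈ 0.058848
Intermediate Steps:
C(u) = (11 + u)/(2*u) (C(u) = (11 + u)/((2*u)) = (11 + u)*(1/(2*u)) = (11 + u)/(2*u))
I(n, B) = B/(2*n) (I(n, B) = B/((2*n)) = B*(1/(2*n)) = B/(2*n))
C(15)*I((6 + 3)², 11) = ((½)*(11 + 15)/15)*((½)*11/(6 + 3)²) = ((½)*(1/15)*26)*((½)*11/9²) = 13*((½)*11/81)/15 = 13*((½)*11*(1/81))/15 = (13/15)*(11/162) = 143/2430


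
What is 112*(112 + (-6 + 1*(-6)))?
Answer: 11200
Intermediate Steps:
112*(112 + (-6 + 1*(-6))) = 112*(112 + (-6 - 6)) = 112*(112 - 12) = 112*100 = 11200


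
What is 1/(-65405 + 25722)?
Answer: -1/39683 ≈ -2.5200e-5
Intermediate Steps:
1/(-65405 + 25722) = 1/(-39683) = -1/39683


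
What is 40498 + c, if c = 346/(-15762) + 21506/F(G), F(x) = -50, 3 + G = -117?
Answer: 7894369732/197025 ≈ 40068.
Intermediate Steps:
G = -120 (G = -3 - 117 = -120)
c = -84748718/197025 (c = 346/(-15762) + 21506/(-50) = 346*(-1/15762) + 21506*(-1/50) = -173/7881 - 10753/25 = -84748718/197025 ≈ -430.14)
40498 + c = 40498 - 84748718/197025 = 7894369732/197025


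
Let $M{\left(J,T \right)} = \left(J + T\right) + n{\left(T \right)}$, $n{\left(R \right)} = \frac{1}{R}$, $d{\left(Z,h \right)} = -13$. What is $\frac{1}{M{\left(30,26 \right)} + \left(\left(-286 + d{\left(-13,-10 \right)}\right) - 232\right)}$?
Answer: $- \frac{26}{12349} \approx -0.0021054$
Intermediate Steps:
$M{\left(J,T \right)} = J + T + \frac{1}{T}$ ($M{\left(J,T \right)} = \left(J + T\right) + \frac{1}{T} = J + T + \frac{1}{T}$)
$\frac{1}{M{\left(30,26 \right)} + \left(\left(-286 + d{\left(-13,-10 \right)}\right) - 232\right)} = \frac{1}{\left(30 + 26 + \frac{1}{26}\right) - 531} = \frac{1}{\frac{1457}{26} - 531} = \frac{1}{- \frac{12349}{26}} = - \frac{26}{12349}$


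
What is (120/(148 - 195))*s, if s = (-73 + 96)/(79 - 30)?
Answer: -2760/2303 ≈ -1.1984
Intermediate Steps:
s = 23/49 ≈ 0.46939
(120/(148 - 195))*s = (120/(148 - 195))*(23/49) = (120/(-47))*(23/49) = (120*(-1/47))*(23/49) = -120/47*23/49 = -2760/2303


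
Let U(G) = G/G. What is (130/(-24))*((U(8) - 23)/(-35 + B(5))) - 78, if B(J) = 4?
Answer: -15223/186 ≈ -81.844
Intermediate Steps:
U(G) = 1
(130/(-24))*((U(8) - 23)/(-35 + B(5))) - 78 = (130/(-24))*((1 - 23)/(-35 + 4)) - 78 = (130*(-1/24))*(-22/(-31)) - 78 = -(-715)*(-1)/(6*31) - 78 = -65/12*22/31 - 78 = -715/186 - 78 = -15223/186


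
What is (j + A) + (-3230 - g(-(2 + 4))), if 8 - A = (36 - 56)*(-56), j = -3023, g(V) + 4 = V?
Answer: -7355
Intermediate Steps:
g(V) = -4 + V
A = -1112 (A = 8 - (36 - 56)*(-56) = 8 - (-20)*(-56) = 8 - 1*1120 = 8 - 1120 = -1112)
(j + A) + (-3230 - g(-(2 + 4))) = (-3023 - 1112) + (-3230 - (-4 - (2 + 4))) = -4135 + (-3230 - (-4 - 1*6)) = -4135 + (-3230 - (-4 - 6)) = -4135 + (-3230 - 1*(-10)) = -4135 + (-3230 + 10) = -4135 - 3220 = -7355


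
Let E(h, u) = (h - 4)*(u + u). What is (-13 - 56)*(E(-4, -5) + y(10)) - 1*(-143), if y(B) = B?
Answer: -6067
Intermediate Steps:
E(h, u) = 2*u*(-4 + h) (E(h, u) = (-4 + h)*(2*u) = 2*u*(-4 + h))
(-13 - 56)*(E(-4, -5) + y(10)) - 1*(-143) = (-13 - 56)*(2*(-5)*(-4 - 4) + 10) - 1*(-143) = -69*(2*(-5)*(-8) + 10) + 143 = -69*(80 + 10) + 143 = -69*90 + 143 = -6210 + 143 = -6067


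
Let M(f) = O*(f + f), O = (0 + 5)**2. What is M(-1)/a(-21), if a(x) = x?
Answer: 50/21 ≈ 2.3810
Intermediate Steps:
O = 25 (O = 5**2 = 25)
M(f) = 50*f (M(f) = 25*(f + f) = 25*(2*f) = 50*f)
M(-1)/a(-21) = (50*(-1))/(-21) = -50*(-1/21) = 50/21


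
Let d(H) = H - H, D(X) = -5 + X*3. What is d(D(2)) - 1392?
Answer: -1392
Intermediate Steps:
D(X) = -5 + 3*X
d(H) = 0
d(D(2)) - 1392 = 0 - 1392 = -1392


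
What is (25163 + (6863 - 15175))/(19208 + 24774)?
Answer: 16851/43982 ≈ 0.38313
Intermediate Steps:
(25163 + (6863 - 15175))/(19208 + 24774) = (25163 - 8312)/43982 = 16851*(1/43982) = 16851/43982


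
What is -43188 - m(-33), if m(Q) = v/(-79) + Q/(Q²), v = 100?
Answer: -112587737/2607 ≈ -43187.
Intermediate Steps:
m(Q) = -100/79 + 1/Q (m(Q) = 100/(-79) + Q/(Q²) = 100*(-1/79) + Q/Q² = -100/79 + 1/Q)
-43188 - m(-33) = -43188 - (-100/79 + 1/(-33)) = -43188 - (-100/79 - 1/33) = -43188 - 1*(-3379/2607) = -43188 + 3379/2607 = -112587737/2607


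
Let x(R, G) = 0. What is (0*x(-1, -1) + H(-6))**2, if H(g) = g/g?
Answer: 1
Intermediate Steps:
H(g) = 1
(0*x(-1, -1) + H(-6))**2 = (0*0 + 1)**2 = (0 + 1)**2 = 1**2 = 1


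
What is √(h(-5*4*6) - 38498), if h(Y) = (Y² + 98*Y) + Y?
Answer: I*√35978 ≈ 189.68*I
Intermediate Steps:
h(Y) = Y² + 99*Y
√(h(-5*4*6) - 38498) = √((-5*4*6)*(99 - 5*4*6) - 38498) = √((-20*6)*(99 - 20*6) - 38498) = √(-120*(99 - 120) - 38498) = √(-120*(-21) - 38498) = √(2520 - 38498) = √(-35978) = I*√35978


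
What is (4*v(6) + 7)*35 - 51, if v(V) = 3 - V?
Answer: -226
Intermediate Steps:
(4*v(6) + 7)*35 - 51 = (4*(3 - 1*6) + 7)*35 - 51 = (4*(3 - 6) + 7)*35 - 51 = (4*(-3) + 7)*35 - 51 = (-12 + 7)*35 - 51 = -5*35 - 51 = -175 - 51 = -226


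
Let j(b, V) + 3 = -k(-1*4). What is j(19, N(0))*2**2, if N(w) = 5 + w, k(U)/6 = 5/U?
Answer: 18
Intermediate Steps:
k(U) = 30/U (k(U) = 6*(5/U) = 30/U)
j(b, V) = 9/2 (j(b, V) = -3 - 30/((-1*4)) = -3 - 30/(-4) = -3 - 30*(-1)/4 = -3 - 1*(-15/2) = -3 + 15/2 = 9/2)
j(19, N(0))*2**2 = (9/2)*2**2 = (9/2)*4 = 18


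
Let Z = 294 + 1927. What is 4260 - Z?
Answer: 2039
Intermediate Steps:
Z = 2221
4260 - Z = 4260 - 1*2221 = 4260 - 2221 = 2039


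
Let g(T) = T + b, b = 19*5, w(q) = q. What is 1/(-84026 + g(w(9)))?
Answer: -1/83922 ≈ -1.1916e-5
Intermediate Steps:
b = 95
g(T) = 95 + T (g(T) = T + 95 = 95 + T)
1/(-84026 + g(w(9))) = 1/(-84026 + (95 + 9)) = 1/(-84026 + 104) = 1/(-83922) = -1/83922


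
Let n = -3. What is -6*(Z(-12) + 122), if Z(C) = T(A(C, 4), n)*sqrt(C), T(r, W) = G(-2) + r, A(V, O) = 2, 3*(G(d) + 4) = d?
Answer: -732 + 32*I*sqrt(3) ≈ -732.0 + 55.426*I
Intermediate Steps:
G(d) = -4 + d/3
T(r, W) = -14/3 + r (T(r, W) = (-4 + (1/3)*(-2)) + r = (-4 - 2/3) + r = -14/3 + r)
Z(C) = -8*sqrt(C)/3 (Z(C) = (-14/3 + 2)*sqrt(C) = -8*sqrt(C)/3)
-6*(Z(-12) + 122) = -6*(-16*I*sqrt(3)/3 + 122) = -6*(122 - 16*I*sqrt(3)/3) = -732 + 32*I*sqrt(3)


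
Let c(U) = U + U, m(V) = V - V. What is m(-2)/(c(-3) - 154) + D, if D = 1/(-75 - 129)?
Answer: -1/204 ≈ -0.0049020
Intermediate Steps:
m(V) = 0
D = -1/204 (D = 1/(-204) = -1/204 ≈ -0.0049020)
c(U) = 2*U
m(-2)/(c(-3) - 154) + D = 0/(2*(-3) - 154) - 1/204 = 0/(-6 - 154) - 1/204 = 0/(-160) - 1/204 = 0*(-1/160) - 1/204 = 0 - 1/204 = -1/204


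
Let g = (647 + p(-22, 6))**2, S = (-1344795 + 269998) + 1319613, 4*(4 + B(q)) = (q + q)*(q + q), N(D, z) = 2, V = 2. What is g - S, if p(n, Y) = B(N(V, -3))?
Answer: 173793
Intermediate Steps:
B(q) = -4 + q**2 (B(q) = -4 + ((q + q)*(q + q))/4 = -4 + ((2*q)*(2*q))/4 = -4 + (4*q**2)/4 = -4 + q**2)
p(n, Y) = 0 (p(n, Y) = -4 + 2**2 = -4 + 4 = 0)
S = 244816 (S = -1074797 + 1319613 = 244816)
g = 418609 (g = (647 + 0)**2 = 647**2 = 418609)
g - S = 418609 - 1*244816 = 418609 - 244816 = 173793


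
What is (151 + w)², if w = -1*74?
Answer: 5929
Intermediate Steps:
w = -74
(151 + w)² = (151 - 74)² = 77² = 5929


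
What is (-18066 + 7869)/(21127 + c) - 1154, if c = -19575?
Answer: -1801205/1552 ≈ -1160.6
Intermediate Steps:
(-18066 + 7869)/(21127 + c) - 1154 = (-18066 + 7869)/(21127 - 19575) - 1154 = -10197/1552 - 1154 = -1801205/1552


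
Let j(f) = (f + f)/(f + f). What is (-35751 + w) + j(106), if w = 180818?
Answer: 145068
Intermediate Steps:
j(f) = 1 (j(f) = (2*f)/((2*f)) = (2*f)*(1/(2*f)) = 1)
(-35751 + w) + j(106) = (-35751 + 180818) + 1 = 145067 + 1 = 145068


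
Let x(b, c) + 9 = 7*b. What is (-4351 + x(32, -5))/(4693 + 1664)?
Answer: -4136/6357 ≈ -0.65062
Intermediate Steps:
x(b, c) = -9 + 7*b
(-4351 + x(32, -5))/(4693 + 1664) = (-4351 + (-9 + 7*32))/(4693 + 1664) = (-4351 + (-9 + 224))/6357 = (-4351 + 215)*(1/6357) = -4136*1/6357 = -4136/6357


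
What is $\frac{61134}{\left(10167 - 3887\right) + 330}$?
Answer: $\frac{30567}{3305} \approx 9.2487$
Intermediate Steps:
$\frac{61134}{\left(10167 - 3887\right) + 330} = \frac{61134}{6280 + 330} = \frac{61134}{6610} = 61134 \cdot \frac{1}{6610} = \frac{30567}{3305}$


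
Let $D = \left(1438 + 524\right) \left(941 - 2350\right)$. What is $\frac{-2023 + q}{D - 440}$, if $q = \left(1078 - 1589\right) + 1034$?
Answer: $\frac{750}{1382449} \approx 0.00054252$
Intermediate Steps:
$D = -2764458$ ($D = 1962 \left(-1409\right) = -2764458$)
$q = 523$ ($q = -511 + 1034 = 523$)
$\frac{-2023 + q}{D - 440} = \frac{-2023 + 523}{-2764458 - 440} = - \frac{1500}{-2764898} = \left(-1500\right) \left(- \frac{1}{2764898}\right) = \frac{750}{1382449}$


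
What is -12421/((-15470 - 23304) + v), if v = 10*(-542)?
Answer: 12421/44194 ≈ 0.28106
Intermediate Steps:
v = -5420
-12421/((-15470 - 23304) + v) = -12421/((-15470 - 23304) - 5420) = -12421/(-38774 - 5420) = -12421/(-44194) = -12421*(-1/44194) = 12421/44194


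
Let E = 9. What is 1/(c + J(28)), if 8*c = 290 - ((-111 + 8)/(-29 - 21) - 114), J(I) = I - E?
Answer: 400/27697 ≈ 0.014442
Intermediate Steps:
J(I) = -9 + I (J(I) = I - 1*9 = I - 9 = -9 + I)
c = 20097/400 (c = (290 - ((-111 + 8)/(-29 - 21) - 114))/8 = (290 - (-103/(-50) - 114))/8 = (290 - (-103*(-1/50) - 114))/8 = (290 - (103/50 - 114))/8 = (290 - 1*(-5597/50))/8 = (290 + 5597/50)/8 = (⅛)*(20097/50) = 20097/400 ≈ 50.242)
1/(c + J(28)) = 1/(20097/400 + (-9 + 28)) = 1/(20097/400 + 19) = 1/(27697/400) = 400/27697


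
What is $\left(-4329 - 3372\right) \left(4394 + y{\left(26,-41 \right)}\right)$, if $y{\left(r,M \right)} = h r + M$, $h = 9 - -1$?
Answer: $-35524713$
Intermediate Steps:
$h = 10$ ($h = 9 + 1 = 10$)
$y{\left(r,M \right)} = M + 10 r$ ($y{\left(r,M \right)} = 10 r + M = M + 10 r$)
$\left(-4329 - 3372\right) \left(4394 + y{\left(26,-41 \right)}\right) = \left(-4329 - 3372\right) \left(4394 + \left(-41 + 10 \cdot 26\right)\right) = \left(-4329 - 3372\right) \left(4394 + \left(-41 + 260\right)\right) = \left(-4329 - 3372\right) \left(4394 + 219\right) = \left(-7701\right) 4613 = -35524713$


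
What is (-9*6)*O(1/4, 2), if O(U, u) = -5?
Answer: 270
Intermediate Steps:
(-9*6)*O(1/4, 2) = -9*6*(-5) = -54*(-5) = 270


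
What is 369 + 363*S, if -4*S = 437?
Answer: -157155/4 ≈ -39289.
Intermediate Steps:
S = -437/4 (S = -1/4*437 = -437/4 ≈ -109.25)
369 + 363*S = 369 + 363*(-437/4) = 369 - 158631/4 = -157155/4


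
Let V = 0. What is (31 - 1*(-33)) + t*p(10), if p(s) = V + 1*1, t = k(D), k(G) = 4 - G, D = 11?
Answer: 57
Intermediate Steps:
t = -7 (t = 4 - 1*11 = 4 - 11 = -7)
p(s) = 1 (p(s) = 0 + 1*1 = 0 + 1 = 1)
(31 - 1*(-33)) + t*p(10) = (31 - 1*(-33)) - 7*1 = (31 + 33) - 7 = 64 - 7 = 57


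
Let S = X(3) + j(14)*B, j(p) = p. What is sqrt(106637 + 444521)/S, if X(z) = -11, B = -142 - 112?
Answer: -sqrt(551158)/3567 ≈ -0.20813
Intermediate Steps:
B = -254
S = -3567 (S = -11 + 14*(-254) = -11 - 3556 = -3567)
sqrt(106637 + 444521)/S = sqrt(106637 + 444521)/(-3567) = sqrt(551158)*(-1/3567) = -sqrt(551158)/3567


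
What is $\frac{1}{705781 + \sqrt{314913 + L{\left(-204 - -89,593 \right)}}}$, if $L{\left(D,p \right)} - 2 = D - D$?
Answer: $\frac{705781}{498126505046} - \frac{\sqrt{314915}}{498126505046} \approx 1.4157 \cdot 10^{-6}$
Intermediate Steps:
$L{\left(D,p \right)} = 2$ ($L{\left(D,p \right)} = 2 + \left(D - D\right) = 2 + 0 = 2$)
$\frac{1}{705781 + \sqrt{314913 + L{\left(-204 - -89,593 \right)}}} = \frac{1}{705781 + \sqrt{314913 + 2}} = \frac{1}{705781 + \sqrt{314915}}$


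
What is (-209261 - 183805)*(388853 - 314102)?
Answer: -29382076566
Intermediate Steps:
(-209261 - 183805)*(388853 - 314102) = -393066*74751 = -29382076566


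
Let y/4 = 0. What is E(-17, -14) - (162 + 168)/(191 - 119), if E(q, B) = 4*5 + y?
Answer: 185/12 ≈ 15.417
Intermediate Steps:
y = 0 (y = 4*0 = 0)
E(q, B) = 20 (E(q, B) = 4*5 + 0 = 20 + 0 = 20)
E(-17, -14) - (162 + 168)/(191 - 119) = 20 - (162 + 168)/(191 - 119) = 20 - 330/72 = 20 - 1*55/12 = 20 - 55/12 = 185/12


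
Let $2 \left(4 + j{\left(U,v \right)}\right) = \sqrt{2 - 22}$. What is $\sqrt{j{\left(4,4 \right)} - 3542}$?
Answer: $\sqrt{-3546 + i \sqrt{5}} \approx 0.0188 + 59.548 i$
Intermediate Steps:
$j{\left(U,v \right)} = -4 + i \sqrt{5}$ ($j{\left(U,v \right)} = -4 + \frac{\sqrt{2 - 22}}{2} = -4 + \frac{\sqrt{-20}}{2} = -4 + \frac{2 i \sqrt{5}}{2} = -4 + i \sqrt{5}$)
$\sqrt{j{\left(4,4 \right)} - 3542} = \sqrt{\left(-4 + i \sqrt{5}\right) - 3542} = \sqrt{-3546 + i \sqrt{5}}$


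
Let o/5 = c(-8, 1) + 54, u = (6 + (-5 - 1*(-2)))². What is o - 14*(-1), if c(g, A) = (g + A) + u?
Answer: 294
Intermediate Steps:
u = 9 (u = (6 + (-5 + 2))² = (6 - 3)² = 3² = 9)
c(g, A) = 9 + A + g (c(g, A) = (g + A) + 9 = (A + g) + 9 = 9 + A + g)
o = 280 (o = 5*((9 + 1 - 8) + 54) = 5*(2 + 54) = 5*56 = 280)
o - 14*(-1) = 280 - 14*(-1) = 280 + 14 = 294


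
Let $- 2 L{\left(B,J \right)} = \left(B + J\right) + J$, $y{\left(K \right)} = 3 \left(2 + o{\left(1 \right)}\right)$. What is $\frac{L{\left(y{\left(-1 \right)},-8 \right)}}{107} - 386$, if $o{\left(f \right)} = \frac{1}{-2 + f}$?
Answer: $- \frac{82591}{214} \approx -385.94$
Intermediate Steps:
$y{\left(K \right)} = 3$ ($y{\left(K \right)} = 3 \left(2 + \frac{1}{-2 + 1}\right) = 3 \left(2 + \frac{1}{-1}\right) = 3 \left(2 - 1\right) = 3 \cdot 1 = 3$)
$L{\left(B,J \right)} = - J - \frac{B}{2}$ ($L{\left(B,J \right)} = - \frac{\left(B + J\right) + J}{2} = - \frac{B + 2 J}{2} = - J - \frac{B}{2}$)
$\frac{L{\left(y{\left(-1 \right)},-8 \right)}}{107} - 386 = \frac{\left(-1\right) \left(-8\right) - \frac{3}{2}}{107} - 386 = \left(8 - \frac{3}{2}\right) \frac{1}{107} - 386 = \frac{13}{2} \cdot \frac{1}{107} - 386 = \frac{13}{214} - 386 = - \frac{82591}{214}$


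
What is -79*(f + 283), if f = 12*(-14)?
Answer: -9085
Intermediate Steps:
f = -168
-79*(f + 283) = -79*(-168 + 283) = -79*115 = -9085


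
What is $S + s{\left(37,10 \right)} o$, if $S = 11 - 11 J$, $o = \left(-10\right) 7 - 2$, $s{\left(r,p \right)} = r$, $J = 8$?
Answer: $-2741$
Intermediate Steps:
$o = -72$ ($o = -70 - 2 = -72$)
$S = -77$ ($S = 11 - 88 = -77$)
$S + s{\left(37,10 \right)} o = -77 + 37 \left(-72\right) = -77 - 2664 = -2741$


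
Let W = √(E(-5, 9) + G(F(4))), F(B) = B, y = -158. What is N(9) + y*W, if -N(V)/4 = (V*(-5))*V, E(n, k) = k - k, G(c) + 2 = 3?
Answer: 1462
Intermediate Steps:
G(c) = 1 (G(c) = -2 + 3 = 1)
E(n, k) = 0
W = 1 (W = √(0 + 1) = √1 = 1)
N(V) = 20*V² (N(V) = -4*V*(-5)*V = -4*(-5*V)*V = -(-20)*V² = 20*V²)
N(9) + y*W = 20*9² - 158*1 = 20*81 - 158 = 1620 - 158 = 1462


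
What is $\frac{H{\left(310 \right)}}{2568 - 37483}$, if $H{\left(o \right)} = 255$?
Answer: $- \frac{51}{6983} \approx -0.0073035$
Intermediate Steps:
$\frac{H{\left(310 \right)}}{2568 - 37483} = \frac{255}{2568 - 37483} = \frac{255}{-34915} = 255 \left(- \frac{1}{34915}\right) = - \frac{51}{6983}$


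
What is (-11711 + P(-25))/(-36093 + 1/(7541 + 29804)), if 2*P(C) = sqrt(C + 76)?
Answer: 437347295/1347893084 - 37345*sqrt(51)/2695786168 ≈ 0.32437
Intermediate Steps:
P(C) = sqrt(76 + C)/2 (P(C) = sqrt(C + 76)/2 = sqrt(76 + C)/2)
(-11711 + P(-25))/(-36093 + 1/(7541 + 29804)) = (-11711 + sqrt(76 - 25)/2)/(-36093 + 1/(7541 + 29804)) = (-11711 + sqrt(51)/2)/(-36093 + 1/37345) = (-11711 + sqrt(51)/2)/(-1347893084/37345) = (-11711 + sqrt(51)/2)*(-37345/1347893084) = 437347295/1347893084 - 37345*sqrt(51)/2695786168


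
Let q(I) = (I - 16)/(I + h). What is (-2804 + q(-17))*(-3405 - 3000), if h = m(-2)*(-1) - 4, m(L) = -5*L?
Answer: 556536855/31 ≈ 1.7953e+7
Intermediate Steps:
h = -14 (h = -5*(-2)*(-1) - 4 = 10*(-1) - 4 = -10 - 4 = -14)
q(I) = (-16 + I)/(-14 + I) (q(I) = (I - 16)/(I - 14) = (-16 + I)/(-14 + I))
(-2804 + q(-17))*(-3405 - 3000) = (-2804 + (-16 - 17)/(-14 - 17))*(-3405 - 3000) = (-2804 - 33/(-31))*(-6405) = (-2804 - 1/31*(-33))*(-6405) = (-2804 + 33/31)*(-6405) = -86891/31*(-6405) = 556536855/31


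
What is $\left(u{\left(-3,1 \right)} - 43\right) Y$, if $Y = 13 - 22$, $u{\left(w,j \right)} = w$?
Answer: $414$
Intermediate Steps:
$Y = -9$
$\left(u{\left(-3,1 \right)} - 43\right) Y = \left(-3 - 43\right) \left(-9\right) = \left(-46\right) \left(-9\right) = 414$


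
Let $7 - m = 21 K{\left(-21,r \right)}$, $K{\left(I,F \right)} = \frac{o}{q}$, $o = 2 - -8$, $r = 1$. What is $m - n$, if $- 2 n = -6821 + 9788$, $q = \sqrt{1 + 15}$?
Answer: $1438$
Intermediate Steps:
$q = 4$ ($q = \sqrt{16} = 4$)
$o = 10$ ($o = 2 + 8 = 10$)
$K{\left(I,F \right)} = \frac{5}{2}$ ($K{\left(I,F \right)} = \frac{10}{4} = 10 \cdot \frac{1}{4} = \frac{5}{2}$)
$m = - \frac{91}{2}$ ($m = 7 - 21 \cdot \frac{5}{2} = 7 - \frac{105}{2} = - \frac{91}{2} \approx -45.5$)
$n = - \frac{2967}{2}$ ($n = - \frac{-6821 + 9788}{2} = \left(- \frac{1}{2}\right) 2967 = - \frac{2967}{2} \approx -1483.5$)
$m - n = - \frac{91}{2} - - \frac{2967}{2} = - \frac{91}{2} + \frac{2967}{2} = 1438$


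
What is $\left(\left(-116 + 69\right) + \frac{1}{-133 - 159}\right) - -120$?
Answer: $\frac{21315}{292} \approx 72.997$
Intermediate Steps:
$\left(\left(-116 + 69\right) + \frac{1}{-133 - 159}\right) - -120 = \left(-47 + \frac{1}{-292}\right) + 120 = \left(-47 - \frac{1}{292}\right) + 120 = - \frac{13725}{292} + 120 = \frac{21315}{292}$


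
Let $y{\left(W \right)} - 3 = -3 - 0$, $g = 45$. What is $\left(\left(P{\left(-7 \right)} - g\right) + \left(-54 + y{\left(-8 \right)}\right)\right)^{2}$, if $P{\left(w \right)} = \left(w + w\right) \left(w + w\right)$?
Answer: $9409$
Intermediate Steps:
$P{\left(w \right)} = 4 w^{2}$ ($P{\left(w \right)} = 2 w 2 w = 4 w^{2}$)
$y{\left(W \right)} = 0$ ($y{\left(W \right)} = 3 - 3 = 0$)
$\left(\left(P{\left(-7 \right)} - g\right) + \left(-54 + y{\left(-8 \right)}\right)\right)^{2} = \left(\left(4 \left(-7\right)^{2} - 45\right) + \left(-54 + 0\right)\right)^{2} = \left(\left(4 \cdot 49 - 45\right) - 54\right)^{2} = \left(\left(196 - 45\right) - 54\right)^{2} = \left(151 - 54\right)^{2} = 97^{2} = 9409$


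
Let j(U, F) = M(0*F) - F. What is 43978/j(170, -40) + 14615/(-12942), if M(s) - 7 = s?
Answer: 568476371/608274 ≈ 934.57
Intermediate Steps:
M(s) = 7 + s
j(U, F) = 7 - F (j(U, F) = (7 + 0*F) - F = (7 + 0) - F = 7 - F)
43978/j(170, -40) + 14615/(-12942) = 43978/(7 - 1*(-40)) + 14615/(-12942) = 43978/(7 + 40) + 14615*(-1/12942) = 43978/47 - 14615/12942 = 568476371/608274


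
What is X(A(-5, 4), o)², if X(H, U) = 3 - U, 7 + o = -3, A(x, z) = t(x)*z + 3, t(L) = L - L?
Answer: 169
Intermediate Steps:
t(L) = 0
A(x, z) = 3 (A(x, z) = 0*z + 3 = 0 + 3 = 3)
o = -10 (o = -7 - 3 = -10)
X(A(-5, 4), o)² = (3 - 1*(-10))² = (3 + 10)² = 13² = 169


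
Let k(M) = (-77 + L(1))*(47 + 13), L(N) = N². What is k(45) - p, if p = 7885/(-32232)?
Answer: -146970035/32232 ≈ -4559.8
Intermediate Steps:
p = -7885/32232 (p = 7885*(-1/32232) = -7885/32232 ≈ -0.24463)
k(M) = -4560 (k(M) = (-77 + 1²)*(47 + 13) = (-77 + 1)*60 = -76*60 = -4560)
k(45) - p = -4560 - 1*(-7885/32232) = -4560 + 7885/32232 = -146970035/32232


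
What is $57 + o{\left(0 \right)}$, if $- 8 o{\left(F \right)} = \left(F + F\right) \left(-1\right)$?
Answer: $57$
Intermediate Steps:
$o{\left(F \right)} = \frac{F}{4}$ ($o{\left(F \right)} = - \frac{\left(F + F\right) \left(-1\right)}{8} = - \frac{2 F \left(-1\right)}{8} = - \frac{\left(-2\right) F}{8} = \frac{F}{4}$)
$57 + o{\left(0 \right)} = 57 + \frac{1}{4} \cdot 0 = 57 + 0 = 57$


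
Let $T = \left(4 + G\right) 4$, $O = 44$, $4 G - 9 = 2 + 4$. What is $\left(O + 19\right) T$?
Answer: $1953$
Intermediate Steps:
$G = \frac{15}{4}$ ($G = \frac{9}{4} + \frac{2 + 4}{4} = \frac{9}{4} + \frac{1}{4} \cdot 6 = \frac{9}{4} + \frac{3}{2} = \frac{15}{4} \approx 3.75$)
$T = 31$ ($T = \left(4 + \frac{15}{4}\right) 4 = \frac{31}{4} \cdot 4 = 31$)
$\left(O + 19\right) T = \left(44 + 19\right) 31 = 63 \cdot 31 = 1953$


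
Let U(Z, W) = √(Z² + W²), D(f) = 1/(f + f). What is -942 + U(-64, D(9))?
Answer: -942 + √1327105/18 ≈ -878.00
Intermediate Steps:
D(f) = 1/(2*f)
U(Z, W) = √(W² + Z²)
-942 + U(-64, D(9)) = -942 + √(((½)/9)² + (-64)²) = -942 + √(((½)*(⅑))² + 4096) = -942 + √((1/18)² + 4096) = -942 + √(1/324 + 4096) = -942 + √(1327105/324) = -942 + √1327105/18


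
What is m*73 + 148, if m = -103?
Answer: -7371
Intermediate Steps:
m*73 + 148 = -103*73 + 148 = -7519 + 148 = -7371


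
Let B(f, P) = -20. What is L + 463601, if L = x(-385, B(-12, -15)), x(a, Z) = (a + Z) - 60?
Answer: 463136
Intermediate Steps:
x(a, Z) = -60 + Z + a (x(a, Z) = (Z + a) - 60 = -60 + Z + a)
L = -465 (L = -60 - 20 - 385 = -465)
L + 463601 = -465 + 463601 = 463136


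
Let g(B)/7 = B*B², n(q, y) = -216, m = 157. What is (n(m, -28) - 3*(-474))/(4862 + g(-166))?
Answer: -603/16007605 ≈ -3.7670e-5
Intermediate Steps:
g(B) = 7*B³ (g(B) = 7*(B*B²) = 7*B³)
(n(m, -28) - 3*(-474))/(4862 + g(-166)) = (-216 - 3*(-474))/(4862 + 7*(-166)³) = (-216 + 1422)/(4862 + 7*(-4574296)) = 1206/(4862 - 32020072) = 1206/(-32015210) = 1206*(-1/32015210) = -603/16007605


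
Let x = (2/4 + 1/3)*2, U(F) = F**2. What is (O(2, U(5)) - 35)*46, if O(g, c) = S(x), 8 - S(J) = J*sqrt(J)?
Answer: -1242 - 230*sqrt(15)/9 ≈ -1341.0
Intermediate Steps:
x = 5/3 (x = (2*(1/4) + 1*(1/3))*2 = (1/2 + 1/3)*2 = (5/6)*2 = 5/3 ≈ 1.6667)
S(J) = 8 - J**(3/2) (S(J) = 8 - J*sqrt(J) = 8 - J**(3/2))
O(g, c) = 8 - 5*sqrt(15)/9 (O(g, c) = 8 - (5/3)**(3/2) = 8 - 5*sqrt(15)/9)
(O(2, U(5)) - 35)*46 = ((8 - 5*sqrt(15)/9) - 35)*46 = (-27 - 5*sqrt(15)/9)*46 = -1242 - 230*sqrt(15)/9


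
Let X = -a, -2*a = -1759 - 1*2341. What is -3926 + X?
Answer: -5976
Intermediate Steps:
a = 2050 (a = -(-1759 - 1*2341)/2 = -(-1759 - 2341)/2 = -1/2*(-4100) = 2050)
X = -2050 (X = -1*2050 = -2050)
-3926 + X = -3926 - 2050 = -5976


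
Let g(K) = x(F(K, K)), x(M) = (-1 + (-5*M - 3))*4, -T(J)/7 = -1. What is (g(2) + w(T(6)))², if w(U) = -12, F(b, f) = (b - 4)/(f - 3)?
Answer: 4624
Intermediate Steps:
F(b, f) = (-4 + b)/(-3 + f)
T(J) = 7 (T(J) = -7*(-1) = 7)
x(M) = -16 - 20*M (x(M) = (-1 + (-3 - 5*M))*4 = (-4 - 5*M)*4 = -16 - 20*M)
g(K) = -16 - 20*(-4 + K)/(-3 + K)
(g(2) + w(T(6)))² = (4*(32 - 9*2)/(-3 + 2) - 12)² = (4*(32 - 18)/(-1) - 12)² = (4*(-1)*14 - 12)² = (-56 - 12)² = (-68)² = 4624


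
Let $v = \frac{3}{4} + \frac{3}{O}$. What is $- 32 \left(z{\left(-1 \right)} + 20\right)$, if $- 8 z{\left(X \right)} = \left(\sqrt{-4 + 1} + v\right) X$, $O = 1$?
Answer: $-655 - 4 i \sqrt{3} \approx -655.0 - 6.9282 i$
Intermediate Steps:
$v = \frac{15}{4}$ ($v = \frac{3}{4} + \frac{3}{1} = 3 \cdot \frac{1}{4} + 3 \cdot 1 = \frac{3}{4} + 3 = \frac{15}{4} \approx 3.75$)
$z{\left(X \right)} = - \frac{X \left(\frac{15}{4} + i \sqrt{3}\right)}{8}$ ($z{\left(X \right)} = - \frac{\left(\sqrt{-4 + 1} + \frac{15}{4}\right) X}{8} = - \frac{\left(\sqrt{-3} + \frac{15}{4}\right) X}{8} = - \frac{\left(i \sqrt{3} + \frac{15}{4}\right) X}{8} = - \frac{\left(\frac{15}{4} + i \sqrt{3}\right) X}{8} = - \frac{X \left(\frac{15}{4} + i \sqrt{3}\right)}{8}$)
$- 32 \left(z{\left(-1 \right)} + 20\right) = - 32 \left(\left(- \frac{1}{32}\right) \left(-1\right) \left(15 + 4 i \sqrt{3}\right) + 20\right) = - 32 \left(\left(\frac{15}{32} + \frac{i \sqrt{3}}{8}\right) + 20\right) = - 32 \left(\frac{655}{32} + \frac{i \sqrt{3}}{8}\right) = -655 - 4 i \sqrt{3}$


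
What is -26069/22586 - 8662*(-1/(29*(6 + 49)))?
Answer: 154059877/36024670 ≈ 4.2765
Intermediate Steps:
-26069/22586 - 8662*(-1/(29*(6 + 49))) = -26069*1/22586 - 8662/(55*(-29)) = -26069/22586 - 8662/(-1595) = -26069/22586 - 8662*(-1/1595) = -26069/22586 + 8662/1595 = 154059877/36024670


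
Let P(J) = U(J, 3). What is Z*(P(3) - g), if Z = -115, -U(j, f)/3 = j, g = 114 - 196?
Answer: -8395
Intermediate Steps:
g = -82
U(j, f) = -3*j
P(J) = -3*J
Z*(P(3) - g) = -115*(-3*3 - 1*(-82)) = -115*(-9 + 82) = -115*73 = -8395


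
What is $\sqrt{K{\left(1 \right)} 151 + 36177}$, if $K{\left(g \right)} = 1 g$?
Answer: $2 \sqrt{9082} \approx 190.6$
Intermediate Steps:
$K{\left(g \right)} = g$
$\sqrt{K{\left(1 \right)} 151 + 36177} = \sqrt{1 \cdot 151 + 36177} = \sqrt{151 + 36177} = \sqrt{36328} = 2 \sqrt{9082}$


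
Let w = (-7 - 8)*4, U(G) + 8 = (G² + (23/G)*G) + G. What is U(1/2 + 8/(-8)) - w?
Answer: 299/4 ≈ 74.750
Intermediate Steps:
U(G) = 15 + G + G² (U(G) = -8 + ((G² + (23/G)*G) + G) = -8 + ((G² + 23) + G) = -8 + ((23 + G²) + G) = -8 + (23 + G + G²) = 15 + G + G²)
w = -60 (w = -15*4 = -60)
U(1/2 + 8/(-8)) - w = (15 + (1/2 + 8/(-8)) + (1/2 + 8/(-8))²) - 1*(-60) = (15 + (1*(½) + 8*(-⅛)) + (1*(½) + 8*(-⅛))²) + 60 = (15 + (½ - 1) + (½ - 1)²) + 60 = (15 - ½ + (-½)²) + 60 = (15 - ½ + ¼) + 60 = 59/4 + 60 = 299/4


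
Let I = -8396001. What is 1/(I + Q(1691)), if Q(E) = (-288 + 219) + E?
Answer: -1/8394379 ≈ -1.1913e-7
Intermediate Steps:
Q(E) = -69 + E
1/(I + Q(1691)) = 1/(-8396001 + (-69 + 1691)) = 1/(-8396001 + 1622) = 1/(-8394379) = -1/8394379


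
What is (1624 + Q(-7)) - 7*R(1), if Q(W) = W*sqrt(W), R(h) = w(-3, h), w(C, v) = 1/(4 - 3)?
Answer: 1617 - 7*I*sqrt(7) ≈ 1617.0 - 18.52*I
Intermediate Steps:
w(C, v) = 1 (w(C, v) = 1/1 = 1)
R(h) = 1
Q(W) = W**(3/2)
(1624 + Q(-7)) - 7*R(1) = (1624 + (-7)**(3/2)) - 7*1 = (1624 - 7*I*sqrt(7)) - 7 = 1617 - 7*I*sqrt(7)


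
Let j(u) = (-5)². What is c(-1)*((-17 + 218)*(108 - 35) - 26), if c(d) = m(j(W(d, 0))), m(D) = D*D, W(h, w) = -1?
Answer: 9154375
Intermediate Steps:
j(u) = 25
m(D) = D²
c(d) = 625 (c(d) = 25² = 625)
c(-1)*((-17 + 218)*(108 - 35) - 26) = 625*((-17 + 218)*(108 - 35) - 26) = 625*(201*73 - 26) = 625*(14673 - 26) = 625*14647 = 9154375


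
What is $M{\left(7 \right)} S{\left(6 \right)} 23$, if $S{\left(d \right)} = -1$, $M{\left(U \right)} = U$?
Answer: $-161$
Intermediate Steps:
$M{\left(7 \right)} S{\left(6 \right)} 23 = 7 \left(-1\right) 23 = \left(-7\right) 23 = -161$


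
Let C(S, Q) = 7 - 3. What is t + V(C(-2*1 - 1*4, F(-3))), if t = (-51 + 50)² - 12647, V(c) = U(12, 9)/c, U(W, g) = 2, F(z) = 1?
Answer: -25291/2 ≈ -12646.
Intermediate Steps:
C(S, Q) = 4
V(c) = 2/c
t = -12646 (t = (-1)² - 12647 = 1 - 12647 = -12646)
t + V(C(-2*1 - 1*4, F(-3))) = -12646 + 2/4 = -12646 + 2*(¼) = -12646 + ½ = -25291/2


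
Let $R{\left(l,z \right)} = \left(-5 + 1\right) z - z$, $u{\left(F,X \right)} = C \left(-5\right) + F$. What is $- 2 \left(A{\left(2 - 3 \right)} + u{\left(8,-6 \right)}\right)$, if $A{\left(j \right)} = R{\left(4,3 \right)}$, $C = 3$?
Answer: $44$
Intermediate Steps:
$u{\left(F,X \right)} = -15 + F$ ($u{\left(F,X \right)} = 3 \left(-5\right) + F = -15 + F$)
$R{\left(l,z \right)} = - 5 z$ ($R{\left(l,z \right)} = - 4 z - z = - 5 z$)
$A{\left(j \right)} = -15$ ($A{\left(j \right)} = \left(-5\right) 3 = -15$)
$- 2 \left(A{\left(2 - 3 \right)} + u{\left(8,-6 \right)}\right) = - 2 \left(-15 + \left(-15 + 8\right)\right) = - 2 \left(-15 - 7\right) = \left(-2\right) \left(-22\right) = 44$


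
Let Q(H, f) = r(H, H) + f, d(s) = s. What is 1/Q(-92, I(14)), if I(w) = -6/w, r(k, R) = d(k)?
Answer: -7/647 ≈ -0.010819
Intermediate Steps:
r(k, R) = k
Q(H, f) = H + f
1/Q(-92, I(14)) = 1/(-92 - 6/14) = 1/(-92 - 6*1/14) = 1/(-92 - 3/7) = 1/(-647/7) = -7/647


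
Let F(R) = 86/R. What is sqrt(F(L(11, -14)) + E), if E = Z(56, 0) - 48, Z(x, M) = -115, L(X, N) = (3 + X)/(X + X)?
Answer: I*sqrt(1365)/7 ≈ 5.278*I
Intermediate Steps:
L(X, N) = (3 + X)/(2*X) (L(X, N) = (3 + X)/((2*X)) = (3 + X)*(1/(2*X)) = (3 + X)/(2*X))
E = -163 (E = -115 - 48 = -163)
sqrt(F(L(11, -14)) + E) = sqrt(86/(((1/2)*(3 + 11)/11)) - 163) = sqrt(86/(((1/2)*(1/11)*14)) - 163) = sqrt(86/(7/11) - 163) = sqrt(86*(11/7) - 163) = sqrt(946/7 - 163) = sqrt(-195/7) = I*sqrt(1365)/7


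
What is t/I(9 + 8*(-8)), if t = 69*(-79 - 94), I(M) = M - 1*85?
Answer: 11937/140 ≈ 85.264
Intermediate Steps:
I(M) = -85 + M (I(M) = M - 85 = -85 + M)
t = -11937 (t = 69*(-173) = -11937)
t/I(9 + 8*(-8)) = -11937/(-85 + (9 + 8*(-8))) = -11937/(-85 + (9 - 64)) = -11937/(-85 - 55) = -11937/(-140) = -11937*(-1/140) = 11937/140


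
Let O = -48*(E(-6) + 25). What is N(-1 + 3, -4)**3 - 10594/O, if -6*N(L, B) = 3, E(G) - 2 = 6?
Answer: 2599/396 ≈ 6.5631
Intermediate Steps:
E(G) = 8 (E(G) = 2 + 6 = 8)
N(L, B) = -1/2 (N(L, B) = -1/6*3 = -1/2)
O = -1584 (O = -48*(8 + 25) = -48*33 = -1584)
N(-1 + 3, -4)**3 - 10594/O = (-1/2)**3 - 10594/(-1584) = -1/8 - 10594*(-1)/1584 = -1/8 - 1*(-5297/792) = -1/8 + 5297/792 = 2599/396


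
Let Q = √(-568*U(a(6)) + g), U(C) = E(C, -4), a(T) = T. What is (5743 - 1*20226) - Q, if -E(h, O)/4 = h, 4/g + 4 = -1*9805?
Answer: -14483 - 2*√327905757439/9809 ≈ -14600.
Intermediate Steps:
g = -4/9809 (g = 4/(-4 - 1*9805) = 4/(-4 - 9805) = 4/(-9809) = 4*(-1/9809) = -4/9809 ≈ -0.00040779)
E(h, O) = -4*h
U(C) = -4*C
Q = 2*√327905757439/9809 (Q = √(-(-2272)*6 - 4/9809) = √(-568*(-24) - 4/9809) = √(13632 - 4/9809) = √(133716284/9809) = 2*√327905757439/9809 ≈ 116.76)
(5743 - 1*20226) - Q = (5743 - 1*20226) - 2*√327905757439/9809 = (5743 - 20226) - 2*√327905757439/9809 = -14483 - 2*√327905757439/9809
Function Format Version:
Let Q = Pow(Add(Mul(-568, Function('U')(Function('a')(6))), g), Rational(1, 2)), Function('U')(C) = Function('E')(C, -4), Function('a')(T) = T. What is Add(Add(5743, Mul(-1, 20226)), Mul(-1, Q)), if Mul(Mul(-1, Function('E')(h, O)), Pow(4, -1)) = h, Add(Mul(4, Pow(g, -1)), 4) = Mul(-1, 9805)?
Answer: Add(-14483, Mul(Rational(-2, 9809), Pow(327905757439, Rational(1, 2)))) ≈ -14600.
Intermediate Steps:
g = Rational(-4, 9809) (g = Mul(4, Pow(Add(-4, Mul(-1, 9805)), -1)) = Mul(4, Pow(Add(-4, -9805), -1)) = Mul(4, Pow(-9809, -1)) = Mul(4, Rational(-1, 9809)) = Rational(-4, 9809) ≈ -0.00040779)
Function('E')(h, O) = Mul(-4, h)
Function('U')(C) = Mul(-4, C)
Q = Mul(Rational(2, 9809), Pow(327905757439, Rational(1, 2))) (Q = Pow(Add(Mul(-568, Mul(-4, 6)), Rational(-4, 9809)), Rational(1, 2)) = Pow(Add(Mul(-568, -24), Rational(-4, 9809)), Rational(1, 2)) = Pow(Add(13632, Rational(-4, 9809)), Rational(1, 2)) = Pow(Rational(133716284, 9809), Rational(1, 2)) = Mul(Rational(2, 9809), Pow(327905757439, Rational(1, 2))) ≈ 116.76)
Add(Add(5743, Mul(-1, 20226)), Mul(-1, Q)) = Add(Add(5743, Mul(-1, 20226)), Mul(-1, Mul(Rational(2, 9809), Pow(327905757439, Rational(1, 2))))) = Add(Add(5743, -20226), Mul(Rational(-2, 9809), Pow(327905757439, Rational(1, 2)))) = Add(-14483, Mul(Rational(-2, 9809), Pow(327905757439, Rational(1, 2))))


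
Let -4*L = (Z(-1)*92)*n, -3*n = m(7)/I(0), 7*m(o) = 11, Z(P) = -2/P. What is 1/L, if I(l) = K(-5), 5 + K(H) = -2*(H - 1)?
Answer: 147/506 ≈ 0.29051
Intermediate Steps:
K(H) = -3 - 2*H (K(H) = -5 - 2*(H - 1) = -5 - 2*(-1 + H) = -5 + (2 - 2*H) = -3 - 2*H)
I(l) = 7 (I(l) = -3 - 2*(-5) = -3 + 10 = 7)
m(o) = 11/7 (m(o) = (⅐)*11 = 11/7)
n = -11/147 (n = -11/(21*7) = -⅓*11/49 = -11/147 ≈ -0.074830)
L = 506/147 (L = --2/(-1)*92*(-11)/(4*147) = --2*(-1)*92*(-11)/(4*147) = -2*92*(-11)/(4*147) = -46*(-11)/147 = -¼*(-2024/147) = 506/147 ≈ 3.4422)
1/L = 1/(506/147) = 147/506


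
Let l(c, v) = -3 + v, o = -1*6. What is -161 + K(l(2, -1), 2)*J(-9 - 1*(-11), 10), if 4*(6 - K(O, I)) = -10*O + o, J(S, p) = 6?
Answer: -176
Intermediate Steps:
o = -6
K(O, I) = 15/2 + 5*O/2 (K(O, I) = 6 - (-10*O - 6)/4 = 6 - (-6 - 10*O)/4 = 6 + (3/2 + 5*O/2) = 15/2 + 5*O/2)
-161 + K(l(2, -1), 2)*J(-9 - 1*(-11), 10) = -161 + (15/2 + 5*(-3 - 1)/2)*6 = -161 + (15/2 + (5/2)*(-4))*6 = -161 + (15/2 - 10)*6 = -161 - 5/2*6 = -161 - 15 = -176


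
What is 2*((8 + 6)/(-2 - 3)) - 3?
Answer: -43/5 ≈ -8.6000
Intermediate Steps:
2*((8 + 6)/(-2 - 3)) - 3 = 2*(14/(-5)) - 3 = 2*(14*(-⅕)) - 3 = 2*(-14/5) - 3 = -28/5 - 3 = -43/5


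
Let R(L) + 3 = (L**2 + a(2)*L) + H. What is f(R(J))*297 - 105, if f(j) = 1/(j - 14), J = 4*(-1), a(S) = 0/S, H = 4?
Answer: -6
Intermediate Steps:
a(S) = 0
J = -4
R(L) = 1 + L**2 (R(L) = -3 + ((L**2 + 0*L) + 4) = -3 + ((L**2 + 0) + 4) = -3 + (L**2 + 4) = -3 + (4 + L**2) = 1 + L**2)
f(j) = 1/(-14 + j)
f(R(J))*297 - 105 = 297/(-14 + (1 + (-4)**2)) - 105 = 297/(-14 + (1 + 16)) - 105 = 297/(-14 + 17) - 105 = 297/3 - 105 = (1/3)*297 - 105 = 99 - 105 = -6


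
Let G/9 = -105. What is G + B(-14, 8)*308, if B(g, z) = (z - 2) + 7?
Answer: 3059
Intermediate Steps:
B(g, z) = 5 + z (B(g, z) = (-2 + z) + 7 = 5 + z)
G = -945 (G = 9*(-105) = -945)
G + B(-14, 8)*308 = -945 + (5 + 8)*308 = -945 + 13*308 = -945 + 4004 = 3059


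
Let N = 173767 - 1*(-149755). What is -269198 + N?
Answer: 54324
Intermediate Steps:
N = 323522 (N = 173767 + 149755 = 323522)
-269198 + N = -269198 + 323522 = 54324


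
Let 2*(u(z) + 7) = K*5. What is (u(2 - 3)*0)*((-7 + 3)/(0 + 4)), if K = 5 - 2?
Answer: 0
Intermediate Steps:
K = 3
u(z) = 1/2 (u(z) = -7 + (3*5)/2 = -7 + (1/2)*15 = -7 + 15/2 = 1/2)
(u(2 - 3)*0)*((-7 + 3)/(0 + 4)) = ((1/2)*0)*((-7 + 3)/(0 + 4)) = 0*(-4/4) = 0*(-4*1/4) = 0*(-1) = 0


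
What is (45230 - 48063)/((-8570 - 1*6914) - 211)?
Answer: 2833/15695 ≈ 0.18050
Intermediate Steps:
(45230 - 48063)/((-8570 - 1*6914) - 211) = -2833/((-8570 - 6914) - 211) = -2833/(-15484 - 211) = -2833/(-15695) = -2833*(-1/15695) = 2833/15695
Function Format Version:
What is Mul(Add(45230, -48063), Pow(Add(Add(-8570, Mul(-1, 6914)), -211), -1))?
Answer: Rational(2833, 15695) ≈ 0.18050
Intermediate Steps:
Mul(Add(45230, -48063), Pow(Add(Add(-8570, Mul(-1, 6914)), -211), -1)) = Mul(-2833, Pow(Add(Add(-8570, -6914), -211), -1)) = Mul(-2833, Pow(Add(-15484, -211), -1)) = Mul(-2833, Pow(-15695, -1)) = Mul(-2833, Rational(-1, 15695)) = Rational(2833, 15695)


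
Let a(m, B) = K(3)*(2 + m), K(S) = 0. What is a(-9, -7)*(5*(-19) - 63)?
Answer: 0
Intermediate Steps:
a(m, B) = 0 (a(m, B) = 0*(2 + m) = 0)
a(-9, -7)*(5*(-19) - 63) = 0*(5*(-19) - 63) = 0*(-95 - 63) = 0*(-158) = 0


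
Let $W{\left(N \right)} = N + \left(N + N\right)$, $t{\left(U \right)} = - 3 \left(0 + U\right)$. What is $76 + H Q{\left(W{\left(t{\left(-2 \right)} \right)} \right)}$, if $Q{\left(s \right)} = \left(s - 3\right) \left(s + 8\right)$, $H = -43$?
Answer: $-16694$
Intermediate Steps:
$t{\left(U \right)} = - 3 U$
$W{\left(N \right)} = 3 N$ ($W{\left(N \right)} = N + 2 N = 3 N$)
$Q{\left(s \right)} = \left(-3 + s\right) \left(8 + s\right)$
$76 + H Q{\left(W{\left(t{\left(-2 \right)} \right)} \right)} = 76 - 43 \left(-24 + \left(3 \left(\left(-3\right) \left(-2\right)\right)\right)^{2} + 5 \cdot 3 \left(\left(-3\right) \left(-2\right)\right)\right) = 76 - 43 \left(-24 + \left(3 \cdot 6\right)^{2} + 5 \cdot 3 \cdot 6\right) = 76 - 43 \left(-24 + 18^{2} + 5 \cdot 18\right) = 76 - 43 \left(-24 + 324 + 90\right) = 76 - 16770 = -16694$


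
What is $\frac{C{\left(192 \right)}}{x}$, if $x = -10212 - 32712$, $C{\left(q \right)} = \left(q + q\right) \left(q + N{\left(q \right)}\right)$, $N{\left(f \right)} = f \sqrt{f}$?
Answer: $- \frac{6144}{3577} - \frac{49152 \sqrt{3}}{3577} \approx -25.518$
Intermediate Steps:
$N{\left(f \right)} = f^{\frac{3}{2}}$
$C{\left(q \right)} = 2 q \left(q + q^{\frac{3}{2}}\right)$ ($C{\left(q \right)} = \left(q + q\right) \left(q + q^{\frac{3}{2}}\right) = 2 q \left(q + q^{\frac{3}{2}}\right)$)
$x = -42924$ ($x = -10212 - 32712 = -42924$)
$\frac{C{\left(192 \right)}}{x} = \frac{2 \cdot 192 \left(192 + 192^{\frac{3}{2}}\right)}{-42924} = 2 \cdot 192 \left(192 + 1536 \sqrt{3}\right) \left(- \frac{1}{42924}\right) = \left(73728 + 589824 \sqrt{3}\right) \left(- \frac{1}{42924}\right) = - \frac{6144}{3577} - \frac{49152 \sqrt{3}}{3577}$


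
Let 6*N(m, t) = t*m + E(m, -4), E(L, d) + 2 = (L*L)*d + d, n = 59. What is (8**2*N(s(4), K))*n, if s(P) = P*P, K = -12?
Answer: -2307136/3 ≈ -7.6905e+5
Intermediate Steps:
E(L, d) = -2 + d + d*L**2 (E(L, d) = -2 + ((L*L)*d + d) = -2 + (L**2*d + d) = -2 + (d*L**2 + d) = -2 + (d + d*L**2) = -2 + d + d*L**2)
s(P) = P**2
N(m, t) = -1 - 2*m**2/3 + m*t/6 (N(m, t) = (t*m + (-2 - 4 - 4*m**2))/6 = (m*t + (-6 - 4*m**2))/6 = (-6 - 4*m**2 + m*t)/6 = -1 - 2*m**2/3 + m*t/6)
(8**2*N(s(4), K))*n = (8**2*(-1 - 2*(4**2)**2/3 + (1/6)*4**2*(-12)))*59 = (64*(-1 - 2/3*16**2 + (1/6)*16*(-12)))*59 = (64*(-1 - 2/3*256 - 32))*59 = (64*(-1 - 512/3 - 32))*59 = (64*(-611/3))*59 = -39104/3*59 = -2307136/3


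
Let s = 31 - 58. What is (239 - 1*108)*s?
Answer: -3537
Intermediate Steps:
s = -27
(239 - 1*108)*s = (239 - 1*108)*(-27) = (239 - 108)*(-27) = 131*(-27) = -3537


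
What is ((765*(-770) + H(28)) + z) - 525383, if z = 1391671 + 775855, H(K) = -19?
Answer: 1053074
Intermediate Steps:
z = 2167526
((765*(-770) + H(28)) + z) - 525383 = ((765*(-770) - 19) + 2167526) - 525383 = ((-589050 - 19) + 2167526) - 525383 = (-589069 + 2167526) - 525383 = 1578457 - 525383 = 1053074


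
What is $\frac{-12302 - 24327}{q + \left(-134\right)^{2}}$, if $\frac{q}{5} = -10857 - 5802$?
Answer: $\frac{36629}{65339} \approx 0.5606$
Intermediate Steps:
$q = -83295$ ($q = 5 \left(-10857 - 5802\right) = 5 \left(-16659\right) = -83295$)
$\frac{-12302 - 24327}{q + \left(-134\right)^{2}} = \frac{-12302 - 24327}{-83295 + \left(-134\right)^{2}} = - \frac{36629}{-83295 + 17956} = - \frac{36629}{-65339} = \left(-36629\right) \left(- \frac{1}{65339}\right) = \frac{36629}{65339}$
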